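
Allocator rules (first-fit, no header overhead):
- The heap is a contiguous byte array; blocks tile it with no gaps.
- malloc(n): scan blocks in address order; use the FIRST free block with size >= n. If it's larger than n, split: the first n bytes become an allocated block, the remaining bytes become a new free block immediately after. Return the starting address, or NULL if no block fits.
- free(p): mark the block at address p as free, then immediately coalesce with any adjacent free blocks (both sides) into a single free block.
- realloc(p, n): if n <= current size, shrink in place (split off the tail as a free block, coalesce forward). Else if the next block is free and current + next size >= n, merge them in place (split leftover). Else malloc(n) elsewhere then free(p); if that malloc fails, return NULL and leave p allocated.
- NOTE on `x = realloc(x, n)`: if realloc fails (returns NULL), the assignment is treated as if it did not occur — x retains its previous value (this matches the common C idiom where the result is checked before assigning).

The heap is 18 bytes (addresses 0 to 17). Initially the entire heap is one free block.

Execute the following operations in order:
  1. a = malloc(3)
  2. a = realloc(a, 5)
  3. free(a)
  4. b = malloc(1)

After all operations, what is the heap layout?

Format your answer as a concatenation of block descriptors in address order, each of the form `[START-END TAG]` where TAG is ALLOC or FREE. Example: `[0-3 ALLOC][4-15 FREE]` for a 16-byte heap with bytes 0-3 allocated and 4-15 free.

Op 1: a = malloc(3) -> a = 0; heap: [0-2 ALLOC][3-17 FREE]
Op 2: a = realloc(a, 5) -> a = 0; heap: [0-4 ALLOC][5-17 FREE]
Op 3: free(a) -> (freed a); heap: [0-17 FREE]
Op 4: b = malloc(1) -> b = 0; heap: [0-0 ALLOC][1-17 FREE]

Answer: [0-0 ALLOC][1-17 FREE]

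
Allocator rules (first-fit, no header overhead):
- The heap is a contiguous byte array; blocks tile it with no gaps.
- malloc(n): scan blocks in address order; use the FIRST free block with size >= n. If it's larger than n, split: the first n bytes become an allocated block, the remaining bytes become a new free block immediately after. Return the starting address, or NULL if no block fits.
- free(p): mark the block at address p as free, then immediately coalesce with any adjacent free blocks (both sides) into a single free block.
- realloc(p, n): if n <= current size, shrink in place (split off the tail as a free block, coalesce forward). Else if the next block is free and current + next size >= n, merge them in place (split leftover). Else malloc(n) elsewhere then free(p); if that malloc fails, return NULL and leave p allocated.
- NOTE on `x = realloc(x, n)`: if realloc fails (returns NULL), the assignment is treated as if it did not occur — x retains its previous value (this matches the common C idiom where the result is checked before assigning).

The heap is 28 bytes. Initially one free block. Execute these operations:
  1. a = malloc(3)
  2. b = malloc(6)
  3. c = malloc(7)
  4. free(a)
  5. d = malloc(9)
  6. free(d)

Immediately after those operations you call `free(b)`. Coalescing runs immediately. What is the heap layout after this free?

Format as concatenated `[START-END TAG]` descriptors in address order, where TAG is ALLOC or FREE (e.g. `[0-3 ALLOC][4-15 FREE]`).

Answer: [0-8 FREE][9-15 ALLOC][16-27 FREE]

Derivation:
Op 1: a = malloc(3) -> a = 0; heap: [0-2 ALLOC][3-27 FREE]
Op 2: b = malloc(6) -> b = 3; heap: [0-2 ALLOC][3-8 ALLOC][9-27 FREE]
Op 3: c = malloc(7) -> c = 9; heap: [0-2 ALLOC][3-8 ALLOC][9-15 ALLOC][16-27 FREE]
Op 4: free(a) -> (freed a); heap: [0-2 FREE][3-8 ALLOC][9-15 ALLOC][16-27 FREE]
Op 5: d = malloc(9) -> d = 16; heap: [0-2 FREE][3-8 ALLOC][9-15 ALLOC][16-24 ALLOC][25-27 FREE]
Op 6: free(d) -> (freed d); heap: [0-2 FREE][3-8 ALLOC][9-15 ALLOC][16-27 FREE]
free(b): b = 3 -> block [3-8 ALLOC]; mark free, coalesce with adjacent free neighbors -> [0-8 FREE][9-15 ALLOC][16-27 FREE]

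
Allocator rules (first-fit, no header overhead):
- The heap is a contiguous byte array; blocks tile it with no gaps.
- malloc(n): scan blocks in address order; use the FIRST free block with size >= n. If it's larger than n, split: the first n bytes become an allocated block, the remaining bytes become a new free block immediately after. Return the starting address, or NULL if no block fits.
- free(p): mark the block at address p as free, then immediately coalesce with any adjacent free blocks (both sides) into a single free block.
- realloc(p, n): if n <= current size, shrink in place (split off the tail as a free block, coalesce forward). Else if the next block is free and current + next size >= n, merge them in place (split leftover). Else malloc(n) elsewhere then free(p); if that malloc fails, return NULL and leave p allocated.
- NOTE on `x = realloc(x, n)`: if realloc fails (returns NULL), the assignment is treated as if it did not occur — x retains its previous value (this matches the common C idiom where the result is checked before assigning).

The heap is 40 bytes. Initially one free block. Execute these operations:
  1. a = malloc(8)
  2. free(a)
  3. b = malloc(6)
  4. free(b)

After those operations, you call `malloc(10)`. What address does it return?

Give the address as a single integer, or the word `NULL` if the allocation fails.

Answer: 0

Derivation:
Op 1: a = malloc(8) -> a = 0; heap: [0-7 ALLOC][8-39 FREE]
Op 2: free(a) -> (freed a); heap: [0-39 FREE]
Op 3: b = malloc(6) -> b = 0; heap: [0-5 ALLOC][6-39 FREE]
Op 4: free(b) -> (freed b); heap: [0-39 FREE]
malloc(10): first-fit scan over [0-39 FREE] -> 0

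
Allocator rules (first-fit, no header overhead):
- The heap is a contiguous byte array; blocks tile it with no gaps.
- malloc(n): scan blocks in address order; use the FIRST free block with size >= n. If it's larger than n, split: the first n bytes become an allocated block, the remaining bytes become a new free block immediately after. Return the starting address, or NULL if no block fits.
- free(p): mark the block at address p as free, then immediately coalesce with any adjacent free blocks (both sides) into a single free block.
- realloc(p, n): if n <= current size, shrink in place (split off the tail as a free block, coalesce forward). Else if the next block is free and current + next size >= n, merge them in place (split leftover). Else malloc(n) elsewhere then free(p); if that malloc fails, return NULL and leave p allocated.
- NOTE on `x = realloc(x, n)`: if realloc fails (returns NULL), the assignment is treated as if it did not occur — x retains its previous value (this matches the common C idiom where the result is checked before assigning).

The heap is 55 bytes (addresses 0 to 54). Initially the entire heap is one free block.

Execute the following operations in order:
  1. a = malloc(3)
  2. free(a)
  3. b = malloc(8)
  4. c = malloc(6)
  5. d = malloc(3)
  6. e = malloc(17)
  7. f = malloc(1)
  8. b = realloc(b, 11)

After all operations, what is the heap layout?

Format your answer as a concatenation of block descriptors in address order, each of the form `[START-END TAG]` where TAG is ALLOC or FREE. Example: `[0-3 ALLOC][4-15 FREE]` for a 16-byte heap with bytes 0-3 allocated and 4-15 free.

Answer: [0-7 FREE][8-13 ALLOC][14-16 ALLOC][17-33 ALLOC][34-34 ALLOC][35-45 ALLOC][46-54 FREE]

Derivation:
Op 1: a = malloc(3) -> a = 0; heap: [0-2 ALLOC][3-54 FREE]
Op 2: free(a) -> (freed a); heap: [0-54 FREE]
Op 3: b = malloc(8) -> b = 0; heap: [0-7 ALLOC][8-54 FREE]
Op 4: c = malloc(6) -> c = 8; heap: [0-7 ALLOC][8-13 ALLOC][14-54 FREE]
Op 5: d = malloc(3) -> d = 14; heap: [0-7 ALLOC][8-13 ALLOC][14-16 ALLOC][17-54 FREE]
Op 6: e = malloc(17) -> e = 17; heap: [0-7 ALLOC][8-13 ALLOC][14-16 ALLOC][17-33 ALLOC][34-54 FREE]
Op 7: f = malloc(1) -> f = 34; heap: [0-7 ALLOC][8-13 ALLOC][14-16 ALLOC][17-33 ALLOC][34-34 ALLOC][35-54 FREE]
Op 8: b = realloc(b, 11) -> b = 35; heap: [0-7 FREE][8-13 ALLOC][14-16 ALLOC][17-33 ALLOC][34-34 ALLOC][35-45 ALLOC][46-54 FREE]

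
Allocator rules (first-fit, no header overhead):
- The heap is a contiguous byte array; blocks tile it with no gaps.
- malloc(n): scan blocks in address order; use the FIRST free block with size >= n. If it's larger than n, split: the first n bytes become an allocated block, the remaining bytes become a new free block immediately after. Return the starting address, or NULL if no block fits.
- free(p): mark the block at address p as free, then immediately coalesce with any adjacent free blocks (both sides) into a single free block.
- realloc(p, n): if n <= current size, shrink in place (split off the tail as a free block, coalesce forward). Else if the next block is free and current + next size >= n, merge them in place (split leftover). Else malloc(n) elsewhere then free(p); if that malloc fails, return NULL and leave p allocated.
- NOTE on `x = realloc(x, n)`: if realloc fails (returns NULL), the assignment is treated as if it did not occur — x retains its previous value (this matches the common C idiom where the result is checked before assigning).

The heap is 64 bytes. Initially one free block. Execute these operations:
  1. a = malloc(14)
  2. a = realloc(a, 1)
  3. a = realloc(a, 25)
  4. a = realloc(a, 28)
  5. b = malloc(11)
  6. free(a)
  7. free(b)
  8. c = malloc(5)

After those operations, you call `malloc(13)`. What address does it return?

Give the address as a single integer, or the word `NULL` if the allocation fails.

Answer: 5

Derivation:
Op 1: a = malloc(14) -> a = 0; heap: [0-13 ALLOC][14-63 FREE]
Op 2: a = realloc(a, 1) -> a = 0; heap: [0-0 ALLOC][1-63 FREE]
Op 3: a = realloc(a, 25) -> a = 0; heap: [0-24 ALLOC][25-63 FREE]
Op 4: a = realloc(a, 28) -> a = 0; heap: [0-27 ALLOC][28-63 FREE]
Op 5: b = malloc(11) -> b = 28; heap: [0-27 ALLOC][28-38 ALLOC][39-63 FREE]
Op 6: free(a) -> (freed a); heap: [0-27 FREE][28-38 ALLOC][39-63 FREE]
Op 7: free(b) -> (freed b); heap: [0-63 FREE]
Op 8: c = malloc(5) -> c = 0; heap: [0-4 ALLOC][5-63 FREE]
malloc(13): first-fit scan over [0-4 ALLOC][5-63 FREE] -> 5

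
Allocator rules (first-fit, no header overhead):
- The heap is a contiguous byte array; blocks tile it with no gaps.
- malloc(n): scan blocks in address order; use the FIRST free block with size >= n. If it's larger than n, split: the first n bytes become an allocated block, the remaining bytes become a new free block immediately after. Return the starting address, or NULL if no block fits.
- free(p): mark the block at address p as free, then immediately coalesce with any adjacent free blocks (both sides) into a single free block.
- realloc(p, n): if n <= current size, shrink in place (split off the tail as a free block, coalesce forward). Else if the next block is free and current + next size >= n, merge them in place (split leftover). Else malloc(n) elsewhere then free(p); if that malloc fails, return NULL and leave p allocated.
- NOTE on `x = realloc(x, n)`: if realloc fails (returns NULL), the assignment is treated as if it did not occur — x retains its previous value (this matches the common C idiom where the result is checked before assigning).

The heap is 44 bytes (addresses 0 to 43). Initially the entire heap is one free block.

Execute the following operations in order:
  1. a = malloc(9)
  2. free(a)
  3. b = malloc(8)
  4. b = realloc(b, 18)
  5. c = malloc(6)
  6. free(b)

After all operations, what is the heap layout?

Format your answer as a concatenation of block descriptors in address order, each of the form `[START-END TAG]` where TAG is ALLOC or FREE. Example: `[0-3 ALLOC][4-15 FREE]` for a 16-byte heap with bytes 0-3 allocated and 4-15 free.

Op 1: a = malloc(9) -> a = 0; heap: [0-8 ALLOC][9-43 FREE]
Op 2: free(a) -> (freed a); heap: [0-43 FREE]
Op 3: b = malloc(8) -> b = 0; heap: [0-7 ALLOC][8-43 FREE]
Op 4: b = realloc(b, 18) -> b = 0; heap: [0-17 ALLOC][18-43 FREE]
Op 5: c = malloc(6) -> c = 18; heap: [0-17 ALLOC][18-23 ALLOC][24-43 FREE]
Op 6: free(b) -> (freed b); heap: [0-17 FREE][18-23 ALLOC][24-43 FREE]

Answer: [0-17 FREE][18-23 ALLOC][24-43 FREE]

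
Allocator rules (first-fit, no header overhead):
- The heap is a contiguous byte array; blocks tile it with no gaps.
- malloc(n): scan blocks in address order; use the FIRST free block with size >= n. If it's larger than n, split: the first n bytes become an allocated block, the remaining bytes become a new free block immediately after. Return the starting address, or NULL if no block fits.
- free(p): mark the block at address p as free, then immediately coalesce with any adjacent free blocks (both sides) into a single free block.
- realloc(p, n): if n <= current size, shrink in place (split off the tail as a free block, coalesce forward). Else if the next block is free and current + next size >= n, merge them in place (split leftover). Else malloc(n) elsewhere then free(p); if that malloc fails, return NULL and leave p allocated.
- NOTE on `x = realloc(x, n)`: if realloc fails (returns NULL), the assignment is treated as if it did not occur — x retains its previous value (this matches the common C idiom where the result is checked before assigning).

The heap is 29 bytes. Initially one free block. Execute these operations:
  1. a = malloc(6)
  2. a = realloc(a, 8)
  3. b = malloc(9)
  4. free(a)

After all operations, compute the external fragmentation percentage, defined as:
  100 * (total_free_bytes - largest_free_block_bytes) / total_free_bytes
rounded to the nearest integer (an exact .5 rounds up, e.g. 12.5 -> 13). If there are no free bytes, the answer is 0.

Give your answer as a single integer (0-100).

Answer: 40

Derivation:
Op 1: a = malloc(6) -> a = 0; heap: [0-5 ALLOC][6-28 FREE]
Op 2: a = realloc(a, 8) -> a = 0; heap: [0-7 ALLOC][8-28 FREE]
Op 3: b = malloc(9) -> b = 8; heap: [0-7 ALLOC][8-16 ALLOC][17-28 FREE]
Op 4: free(a) -> (freed a); heap: [0-7 FREE][8-16 ALLOC][17-28 FREE]
Free blocks: [8 12] total_free=20 largest=12 -> 100*(20-12)/20 = 800/20 = 40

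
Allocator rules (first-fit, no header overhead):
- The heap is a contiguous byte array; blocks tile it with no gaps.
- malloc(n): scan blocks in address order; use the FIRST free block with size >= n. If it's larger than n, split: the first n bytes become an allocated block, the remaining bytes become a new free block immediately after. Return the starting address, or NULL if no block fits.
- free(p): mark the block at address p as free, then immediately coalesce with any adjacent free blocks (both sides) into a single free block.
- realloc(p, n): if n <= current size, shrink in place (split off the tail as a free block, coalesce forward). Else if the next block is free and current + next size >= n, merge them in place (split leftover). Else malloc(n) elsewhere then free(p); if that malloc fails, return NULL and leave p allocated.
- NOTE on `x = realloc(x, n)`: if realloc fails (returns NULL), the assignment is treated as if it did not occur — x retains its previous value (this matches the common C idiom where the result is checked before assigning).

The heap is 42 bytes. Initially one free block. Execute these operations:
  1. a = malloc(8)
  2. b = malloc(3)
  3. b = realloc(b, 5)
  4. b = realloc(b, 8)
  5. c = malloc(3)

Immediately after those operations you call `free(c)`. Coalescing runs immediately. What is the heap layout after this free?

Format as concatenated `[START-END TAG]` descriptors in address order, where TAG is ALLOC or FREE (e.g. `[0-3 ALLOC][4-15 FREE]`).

Answer: [0-7 ALLOC][8-15 ALLOC][16-41 FREE]

Derivation:
Op 1: a = malloc(8) -> a = 0; heap: [0-7 ALLOC][8-41 FREE]
Op 2: b = malloc(3) -> b = 8; heap: [0-7 ALLOC][8-10 ALLOC][11-41 FREE]
Op 3: b = realloc(b, 5) -> b = 8; heap: [0-7 ALLOC][8-12 ALLOC][13-41 FREE]
Op 4: b = realloc(b, 8) -> b = 8; heap: [0-7 ALLOC][8-15 ALLOC][16-41 FREE]
Op 5: c = malloc(3) -> c = 16; heap: [0-7 ALLOC][8-15 ALLOC][16-18 ALLOC][19-41 FREE]
free(c): c = 16 -> block [16-18 ALLOC]; mark free, coalesce with adjacent free neighbors -> [0-7 ALLOC][8-15 ALLOC][16-41 FREE]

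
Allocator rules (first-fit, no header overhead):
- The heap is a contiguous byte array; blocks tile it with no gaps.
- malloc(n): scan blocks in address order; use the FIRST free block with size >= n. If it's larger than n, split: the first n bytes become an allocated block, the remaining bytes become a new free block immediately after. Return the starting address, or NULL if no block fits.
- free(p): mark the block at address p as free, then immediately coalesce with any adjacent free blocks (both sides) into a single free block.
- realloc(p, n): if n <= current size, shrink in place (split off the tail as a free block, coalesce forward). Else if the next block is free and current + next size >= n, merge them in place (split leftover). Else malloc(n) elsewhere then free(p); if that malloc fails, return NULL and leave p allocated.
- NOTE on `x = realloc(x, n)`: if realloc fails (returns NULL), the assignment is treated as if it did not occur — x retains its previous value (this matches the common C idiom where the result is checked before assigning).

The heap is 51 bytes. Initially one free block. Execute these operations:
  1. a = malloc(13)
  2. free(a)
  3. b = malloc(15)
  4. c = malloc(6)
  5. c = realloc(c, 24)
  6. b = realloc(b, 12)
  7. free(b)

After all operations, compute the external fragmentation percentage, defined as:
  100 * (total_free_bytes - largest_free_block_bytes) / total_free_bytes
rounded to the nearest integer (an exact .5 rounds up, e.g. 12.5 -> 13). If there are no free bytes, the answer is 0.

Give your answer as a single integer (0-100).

Op 1: a = malloc(13) -> a = 0; heap: [0-12 ALLOC][13-50 FREE]
Op 2: free(a) -> (freed a); heap: [0-50 FREE]
Op 3: b = malloc(15) -> b = 0; heap: [0-14 ALLOC][15-50 FREE]
Op 4: c = malloc(6) -> c = 15; heap: [0-14 ALLOC][15-20 ALLOC][21-50 FREE]
Op 5: c = realloc(c, 24) -> c = 15; heap: [0-14 ALLOC][15-38 ALLOC][39-50 FREE]
Op 6: b = realloc(b, 12) -> b = 0; heap: [0-11 ALLOC][12-14 FREE][15-38 ALLOC][39-50 FREE]
Op 7: free(b) -> (freed b); heap: [0-14 FREE][15-38 ALLOC][39-50 FREE]
Free blocks: [15 12] total_free=27 largest=15 -> 100*(27-15)/27 = 1200/27 ≈ 44.444 -> rounds to 44

Answer: 44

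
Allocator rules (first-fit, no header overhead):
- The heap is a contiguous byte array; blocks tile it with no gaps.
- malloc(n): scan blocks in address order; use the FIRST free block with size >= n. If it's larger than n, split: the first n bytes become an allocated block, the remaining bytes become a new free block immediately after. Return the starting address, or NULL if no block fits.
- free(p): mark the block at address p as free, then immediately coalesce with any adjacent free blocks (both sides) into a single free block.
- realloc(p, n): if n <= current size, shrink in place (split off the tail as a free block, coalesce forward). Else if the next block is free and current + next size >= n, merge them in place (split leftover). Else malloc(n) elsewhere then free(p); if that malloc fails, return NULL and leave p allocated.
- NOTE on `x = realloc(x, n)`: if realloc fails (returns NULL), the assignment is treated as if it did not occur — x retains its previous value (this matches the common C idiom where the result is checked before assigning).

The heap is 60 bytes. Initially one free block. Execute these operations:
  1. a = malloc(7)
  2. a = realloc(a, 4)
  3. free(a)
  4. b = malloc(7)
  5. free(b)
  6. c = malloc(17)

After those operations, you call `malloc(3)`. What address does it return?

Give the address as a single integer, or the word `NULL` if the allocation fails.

Answer: 17

Derivation:
Op 1: a = malloc(7) -> a = 0; heap: [0-6 ALLOC][7-59 FREE]
Op 2: a = realloc(a, 4) -> a = 0; heap: [0-3 ALLOC][4-59 FREE]
Op 3: free(a) -> (freed a); heap: [0-59 FREE]
Op 4: b = malloc(7) -> b = 0; heap: [0-6 ALLOC][7-59 FREE]
Op 5: free(b) -> (freed b); heap: [0-59 FREE]
Op 6: c = malloc(17) -> c = 0; heap: [0-16 ALLOC][17-59 FREE]
malloc(3): first-fit scan over [0-16 ALLOC][17-59 FREE] -> 17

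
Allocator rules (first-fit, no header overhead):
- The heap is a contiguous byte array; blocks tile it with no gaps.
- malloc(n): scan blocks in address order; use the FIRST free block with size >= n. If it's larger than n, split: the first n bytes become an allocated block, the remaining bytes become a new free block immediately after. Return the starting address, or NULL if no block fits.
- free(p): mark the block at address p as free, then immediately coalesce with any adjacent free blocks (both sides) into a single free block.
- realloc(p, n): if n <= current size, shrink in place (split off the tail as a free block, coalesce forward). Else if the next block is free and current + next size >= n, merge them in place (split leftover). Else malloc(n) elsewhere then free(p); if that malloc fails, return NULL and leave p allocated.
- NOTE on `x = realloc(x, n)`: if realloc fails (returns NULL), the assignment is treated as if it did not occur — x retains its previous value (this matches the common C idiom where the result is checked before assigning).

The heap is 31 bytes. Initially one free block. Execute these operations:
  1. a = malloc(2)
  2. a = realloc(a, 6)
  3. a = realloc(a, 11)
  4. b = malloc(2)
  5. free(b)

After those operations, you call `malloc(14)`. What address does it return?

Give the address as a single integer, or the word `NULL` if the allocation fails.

Op 1: a = malloc(2) -> a = 0; heap: [0-1 ALLOC][2-30 FREE]
Op 2: a = realloc(a, 6) -> a = 0; heap: [0-5 ALLOC][6-30 FREE]
Op 3: a = realloc(a, 11) -> a = 0; heap: [0-10 ALLOC][11-30 FREE]
Op 4: b = malloc(2) -> b = 11; heap: [0-10 ALLOC][11-12 ALLOC][13-30 FREE]
Op 5: free(b) -> (freed b); heap: [0-10 ALLOC][11-30 FREE]
malloc(14): first-fit scan over [0-10 ALLOC][11-30 FREE] -> 11

Answer: 11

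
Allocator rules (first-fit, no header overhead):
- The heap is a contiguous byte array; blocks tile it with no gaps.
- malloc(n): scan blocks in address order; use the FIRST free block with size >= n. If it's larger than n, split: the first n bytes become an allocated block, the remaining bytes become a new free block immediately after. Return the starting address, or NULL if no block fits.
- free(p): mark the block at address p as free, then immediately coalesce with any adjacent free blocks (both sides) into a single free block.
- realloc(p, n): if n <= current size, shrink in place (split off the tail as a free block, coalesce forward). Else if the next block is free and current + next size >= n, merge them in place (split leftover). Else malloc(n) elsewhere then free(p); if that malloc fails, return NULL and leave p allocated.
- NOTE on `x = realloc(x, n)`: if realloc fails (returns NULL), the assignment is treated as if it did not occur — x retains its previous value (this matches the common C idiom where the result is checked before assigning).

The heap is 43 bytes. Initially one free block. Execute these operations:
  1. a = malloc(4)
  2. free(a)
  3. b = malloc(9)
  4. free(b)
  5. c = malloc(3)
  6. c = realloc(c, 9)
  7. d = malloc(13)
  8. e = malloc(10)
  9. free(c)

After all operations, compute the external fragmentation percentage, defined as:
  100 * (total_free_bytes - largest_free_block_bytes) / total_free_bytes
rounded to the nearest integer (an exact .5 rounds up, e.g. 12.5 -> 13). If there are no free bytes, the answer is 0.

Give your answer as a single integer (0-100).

Answer: 45

Derivation:
Op 1: a = malloc(4) -> a = 0; heap: [0-3 ALLOC][4-42 FREE]
Op 2: free(a) -> (freed a); heap: [0-42 FREE]
Op 3: b = malloc(9) -> b = 0; heap: [0-8 ALLOC][9-42 FREE]
Op 4: free(b) -> (freed b); heap: [0-42 FREE]
Op 5: c = malloc(3) -> c = 0; heap: [0-2 ALLOC][3-42 FREE]
Op 6: c = realloc(c, 9) -> c = 0; heap: [0-8 ALLOC][9-42 FREE]
Op 7: d = malloc(13) -> d = 9; heap: [0-8 ALLOC][9-21 ALLOC][22-42 FREE]
Op 8: e = malloc(10) -> e = 22; heap: [0-8 ALLOC][9-21 ALLOC][22-31 ALLOC][32-42 FREE]
Op 9: free(c) -> (freed c); heap: [0-8 FREE][9-21 ALLOC][22-31 ALLOC][32-42 FREE]
Free blocks: [9 11] total_free=20 largest=11 -> 100*(20-11)/20 = 900/20 = 45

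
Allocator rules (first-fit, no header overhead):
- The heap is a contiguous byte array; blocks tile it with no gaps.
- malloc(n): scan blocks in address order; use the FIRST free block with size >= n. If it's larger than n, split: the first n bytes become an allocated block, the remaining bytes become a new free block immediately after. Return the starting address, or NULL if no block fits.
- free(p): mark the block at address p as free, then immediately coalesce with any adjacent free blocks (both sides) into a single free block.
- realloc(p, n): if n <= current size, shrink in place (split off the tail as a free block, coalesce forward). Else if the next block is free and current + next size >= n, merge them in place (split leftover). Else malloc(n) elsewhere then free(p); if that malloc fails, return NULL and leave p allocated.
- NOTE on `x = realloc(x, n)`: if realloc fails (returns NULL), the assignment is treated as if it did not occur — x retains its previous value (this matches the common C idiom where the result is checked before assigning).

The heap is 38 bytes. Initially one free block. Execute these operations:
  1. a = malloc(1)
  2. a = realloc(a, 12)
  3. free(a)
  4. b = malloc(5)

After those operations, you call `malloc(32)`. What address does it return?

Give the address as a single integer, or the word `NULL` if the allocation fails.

Answer: 5

Derivation:
Op 1: a = malloc(1) -> a = 0; heap: [0-0 ALLOC][1-37 FREE]
Op 2: a = realloc(a, 12) -> a = 0; heap: [0-11 ALLOC][12-37 FREE]
Op 3: free(a) -> (freed a); heap: [0-37 FREE]
Op 4: b = malloc(5) -> b = 0; heap: [0-4 ALLOC][5-37 FREE]
malloc(32): first-fit scan over [0-4 ALLOC][5-37 FREE] -> 5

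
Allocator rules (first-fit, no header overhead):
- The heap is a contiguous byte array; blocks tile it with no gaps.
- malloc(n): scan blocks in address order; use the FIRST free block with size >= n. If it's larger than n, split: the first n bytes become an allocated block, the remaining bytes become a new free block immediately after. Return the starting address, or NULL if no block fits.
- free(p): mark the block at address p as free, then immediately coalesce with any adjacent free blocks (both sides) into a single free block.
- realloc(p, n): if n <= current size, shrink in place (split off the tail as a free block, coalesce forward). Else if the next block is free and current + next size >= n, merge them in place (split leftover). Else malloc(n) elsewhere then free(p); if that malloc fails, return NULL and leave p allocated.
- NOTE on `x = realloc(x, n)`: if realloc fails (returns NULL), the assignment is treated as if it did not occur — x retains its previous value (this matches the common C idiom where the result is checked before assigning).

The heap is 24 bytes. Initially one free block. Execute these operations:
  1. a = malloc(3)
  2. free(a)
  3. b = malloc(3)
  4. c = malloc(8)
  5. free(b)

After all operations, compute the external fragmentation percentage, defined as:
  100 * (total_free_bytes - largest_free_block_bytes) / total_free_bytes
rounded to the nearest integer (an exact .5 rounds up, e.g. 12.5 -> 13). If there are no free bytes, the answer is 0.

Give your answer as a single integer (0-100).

Op 1: a = malloc(3) -> a = 0; heap: [0-2 ALLOC][3-23 FREE]
Op 2: free(a) -> (freed a); heap: [0-23 FREE]
Op 3: b = malloc(3) -> b = 0; heap: [0-2 ALLOC][3-23 FREE]
Op 4: c = malloc(8) -> c = 3; heap: [0-2 ALLOC][3-10 ALLOC][11-23 FREE]
Op 5: free(b) -> (freed b); heap: [0-2 FREE][3-10 ALLOC][11-23 FREE]
Free blocks: [3 13] total_free=16 largest=13 -> 100*(16-13)/16 = 300/16 = 18.75 -> rounds to 19

Answer: 19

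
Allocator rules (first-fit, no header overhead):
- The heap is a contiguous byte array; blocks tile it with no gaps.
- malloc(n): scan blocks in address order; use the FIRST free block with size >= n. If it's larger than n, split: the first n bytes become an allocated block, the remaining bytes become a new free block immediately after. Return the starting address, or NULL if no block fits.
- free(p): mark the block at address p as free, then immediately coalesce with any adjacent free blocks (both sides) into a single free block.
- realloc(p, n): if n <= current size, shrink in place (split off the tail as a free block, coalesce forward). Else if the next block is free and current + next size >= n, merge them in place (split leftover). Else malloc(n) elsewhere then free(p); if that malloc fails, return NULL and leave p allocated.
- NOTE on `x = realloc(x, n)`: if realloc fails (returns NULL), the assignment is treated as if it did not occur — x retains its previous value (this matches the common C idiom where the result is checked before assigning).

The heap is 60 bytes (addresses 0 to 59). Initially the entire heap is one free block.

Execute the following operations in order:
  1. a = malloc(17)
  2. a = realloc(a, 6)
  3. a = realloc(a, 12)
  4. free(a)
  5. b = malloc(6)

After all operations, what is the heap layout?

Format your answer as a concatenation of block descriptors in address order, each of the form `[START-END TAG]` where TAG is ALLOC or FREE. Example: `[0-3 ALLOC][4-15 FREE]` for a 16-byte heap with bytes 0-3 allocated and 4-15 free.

Op 1: a = malloc(17) -> a = 0; heap: [0-16 ALLOC][17-59 FREE]
Op 2: a = realloc(a, 6) -> a = 0; heap: [0-5 ALLOC][6-59 FREE]
Op 3: a = realloc(a, 12) -> a = 0; heap: [0-11 ALLOC][12-59 FREE]
Op 4: free(a) -> (freed a); heap: [0-59 FREE]
Op 5: b = malloc(6) -> b = 0; heap: [0-5 ALLOC][6-59 FREE]

Answer: [0-5 ALLOC][6-59 FREE]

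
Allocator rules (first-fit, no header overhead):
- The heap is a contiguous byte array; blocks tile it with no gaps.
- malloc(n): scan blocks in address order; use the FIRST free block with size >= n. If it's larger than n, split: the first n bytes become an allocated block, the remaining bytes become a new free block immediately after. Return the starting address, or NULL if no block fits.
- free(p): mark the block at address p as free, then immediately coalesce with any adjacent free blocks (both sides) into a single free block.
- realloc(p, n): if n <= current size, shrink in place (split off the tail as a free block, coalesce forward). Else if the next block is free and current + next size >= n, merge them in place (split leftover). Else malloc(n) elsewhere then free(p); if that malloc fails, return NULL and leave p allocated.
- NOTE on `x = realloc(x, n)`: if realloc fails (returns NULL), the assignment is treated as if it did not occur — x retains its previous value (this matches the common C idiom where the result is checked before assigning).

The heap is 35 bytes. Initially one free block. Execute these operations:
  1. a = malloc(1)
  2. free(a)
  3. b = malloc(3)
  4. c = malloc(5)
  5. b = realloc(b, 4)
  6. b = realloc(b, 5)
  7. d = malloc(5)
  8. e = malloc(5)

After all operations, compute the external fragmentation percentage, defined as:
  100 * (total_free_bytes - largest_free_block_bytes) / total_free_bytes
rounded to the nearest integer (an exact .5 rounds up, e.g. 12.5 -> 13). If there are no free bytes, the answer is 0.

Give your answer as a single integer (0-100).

Op 1: a = malloc(1) -> a = 0; heap: [0-0 ALLOC][1-34 FREE]
Op 2: free(a) -> (freed a); heap: [0-34 FREE]
Op 3: b = malloc(3) -> b = 0; heap: [0-2 ALLOC][3-34 FREE]
Op 4: c = malloc(5) -> c = 3; heap: [0-2 ALLOC][3-7 ALLOC][8-34 FREE]
Op 5: b = realloc(b, 4) -> b = 8; heap: [0-2 FREE][3-7 ALLOC][8-11 ALLOC][12-34 FREE]
Op 6: b = realloc(b, 5) -> b = 8; heap: [0-2 FREE][3-7 ALLOC][8-12 ALLOC][13-34 FREE]
Op 7: d = malloc(5) -> d = 13; heap: [0-2 FREE][3-7 ALLOC][8-12 ALLOC][13-17 ALLOC][18-34 FREE]
Op 8: e = malloc(5) -> e = 18; heap: [0-2 FREE][3-7 ALLOC][8-12 ALLOC][13-17 ALLOC][18-22 ALLOC][23-34 FREE]
Free blocks: [3 12] total_free=15 largest=12 -> 100*(15-12)/15 = 300/15 = 20

Answer: 20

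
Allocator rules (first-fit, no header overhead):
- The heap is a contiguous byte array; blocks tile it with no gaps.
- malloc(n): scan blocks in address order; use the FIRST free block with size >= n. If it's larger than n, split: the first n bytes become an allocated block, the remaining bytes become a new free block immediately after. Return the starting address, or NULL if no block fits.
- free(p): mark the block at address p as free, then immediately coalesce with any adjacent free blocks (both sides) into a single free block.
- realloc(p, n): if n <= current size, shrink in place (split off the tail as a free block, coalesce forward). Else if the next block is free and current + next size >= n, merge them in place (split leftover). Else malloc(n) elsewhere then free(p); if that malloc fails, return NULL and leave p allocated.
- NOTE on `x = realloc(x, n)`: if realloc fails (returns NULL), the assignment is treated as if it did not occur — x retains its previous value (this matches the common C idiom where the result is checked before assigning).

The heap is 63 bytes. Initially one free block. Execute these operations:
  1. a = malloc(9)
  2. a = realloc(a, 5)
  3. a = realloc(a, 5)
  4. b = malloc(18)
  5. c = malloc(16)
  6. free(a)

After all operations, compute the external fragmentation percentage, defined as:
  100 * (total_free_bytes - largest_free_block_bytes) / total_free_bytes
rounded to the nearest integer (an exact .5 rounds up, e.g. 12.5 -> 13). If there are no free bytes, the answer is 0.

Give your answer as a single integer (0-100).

Answer: 17

Derivation:
Op 1: a = malloc(9) -> a = 0; heap: [0-8 ALLOC][9-62 FREE]
Op 2: a = realloc(a, 5) -> a = 0; heap: [0-4 ALLOC][5-62 FREE]
Op 3: a = realloc(a, 5) -> a = 0; heap: [0-4 ALLOC][5-62 FREE]
Op 4: b = malloc(18) -> b = 5; heap: [0-4 ALLOC][5-22 ALLOC][23-62 FREE]
Op 5: c = malloc(16) -> c = 23; heap: [0-4 ALLOC][5-22 ALLOC][23-38 ALLOC][39-62 FREE]
Op 6: free(a) -> (freed a); heap: [0-4 FREE][5-22 ALLOC][23-38 ALLOC][39-62 FREE]
Free blocks: [5 24] total_free=29 largest=24 -> 100*(29-24)/29 = 500/29 ≈ 17.241 -> rounds to 17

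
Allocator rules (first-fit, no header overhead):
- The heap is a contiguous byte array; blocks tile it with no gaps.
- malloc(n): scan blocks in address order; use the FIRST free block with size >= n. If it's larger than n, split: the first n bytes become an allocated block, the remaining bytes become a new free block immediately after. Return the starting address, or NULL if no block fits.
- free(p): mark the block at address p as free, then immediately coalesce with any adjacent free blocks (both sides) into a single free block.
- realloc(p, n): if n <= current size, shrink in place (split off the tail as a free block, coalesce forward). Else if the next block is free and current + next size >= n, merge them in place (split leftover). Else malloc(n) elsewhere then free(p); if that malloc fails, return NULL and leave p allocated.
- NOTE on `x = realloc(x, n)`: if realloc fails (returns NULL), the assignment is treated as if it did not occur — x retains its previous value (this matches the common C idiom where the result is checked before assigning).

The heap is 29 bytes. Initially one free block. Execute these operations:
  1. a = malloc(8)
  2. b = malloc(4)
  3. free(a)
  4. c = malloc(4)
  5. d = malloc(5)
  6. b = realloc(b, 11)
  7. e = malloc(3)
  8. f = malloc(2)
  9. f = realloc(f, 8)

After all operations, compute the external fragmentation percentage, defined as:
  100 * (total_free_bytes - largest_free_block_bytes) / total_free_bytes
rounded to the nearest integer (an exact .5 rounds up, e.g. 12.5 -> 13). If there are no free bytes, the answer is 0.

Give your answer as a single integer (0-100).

Answer: 25

Derivation:
Op 1: a = malloc(8) -> a = 0; heap: [0-7 ALLOC][8-28 FREE]
Op 2: b = malloc(4) -> b = 8; heap: [0-7 ALLOC][8-11 ALLOC][12-28 FREE]
Op 3: free(a) -> (freed a); heap: [0-7 FREE][8-11 ALLOC][12-28 FREE]
Op 4: c = malloc(4) -> c = 0; heap: [0-3 ALLOC][4-7 FREE][8-11 ALLOC][12-28 FREE]
Op 5: d = malloc(5) -> d = 12; heap: [0-3 ALLOC][4-7 FREE][8-11 ALLOC][12-16 ALLOC][17-28 FREE]
Op 6: b = realloc(b, 11) -> b = 17; heap: [0-3 ALLOC][4-11 FREE][12-16 ALLOC][17-27 ALLOC][28-28 FREE]
Op 7: e = malloc(3) -> e = 4; heap: [0-3 ALLOC][4-6 ALLOC][7-11 FREE][12-16 ALLOC][17-27 ALLOC][28-28 FREE]
Op 8: f = malloc(2) -> f = 7; heap: [0-3 ALLOC][4-6 ALLOC][7-8 ALLOC][9-11 FREE][12-16 ALLOC][17-27 ALLOC][28-28 FREE]
Op 9: f = realloc(f, 8) -> NULL (f unchanged); heap: [0-3 ALLOC][4-6 ALLOC][7-8 ALLOC][9-11 FREE][12-16 ALLOC][17-27 ALLOC][28-28 FREE]
Free blocks: [3 1] total_free=4 largest=3 -> 100*(4-3)/4 = 100/4 = 25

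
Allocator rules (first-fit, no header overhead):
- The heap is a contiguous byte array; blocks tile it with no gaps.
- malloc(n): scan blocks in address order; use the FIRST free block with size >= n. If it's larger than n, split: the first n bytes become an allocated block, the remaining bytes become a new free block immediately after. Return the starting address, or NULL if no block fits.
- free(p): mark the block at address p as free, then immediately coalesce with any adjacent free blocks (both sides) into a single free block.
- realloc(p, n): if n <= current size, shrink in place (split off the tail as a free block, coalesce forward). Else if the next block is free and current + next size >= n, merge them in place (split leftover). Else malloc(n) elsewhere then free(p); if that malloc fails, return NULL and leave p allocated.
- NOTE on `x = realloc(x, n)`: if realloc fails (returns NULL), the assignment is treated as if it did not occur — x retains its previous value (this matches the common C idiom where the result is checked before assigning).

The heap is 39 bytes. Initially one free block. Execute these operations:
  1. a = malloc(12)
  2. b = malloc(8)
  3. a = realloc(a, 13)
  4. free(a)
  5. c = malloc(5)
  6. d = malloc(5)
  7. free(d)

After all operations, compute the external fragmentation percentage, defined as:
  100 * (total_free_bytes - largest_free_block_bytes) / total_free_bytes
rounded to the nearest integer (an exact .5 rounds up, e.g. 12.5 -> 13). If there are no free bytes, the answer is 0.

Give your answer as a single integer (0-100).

Op 1: a = malloc(12) -> a = 0; heap: [0-11 ALLOC][12-38 FREE]
Op 2: b = malloc(8) -> b = 12; heap: [0-11 ALLOC][12-19 ALLOC][20-38 FREE]
Op 3: a = realloc(a, 13) -> a = 20; heap: [0-11 FREE][12-19 ALLOC][20-32 ALLOC][33-38 FREE]
Op 4: free(a) -> (freed a); heap: [0-11 FREE][12-19 ALLOC][20-38 FREE]
Op 5: c = malloc(5) -> c = 0; heap: [0-4 ALLOC][5-11 FREE][12-19 ALLOC][20-38 FREE]
Op 6: d = malloc(5) -> d = 5; heap: [0-4 ALLOC][5-9 ALLOC][10-11 FREE][12-19 ALLOC][20-38 FREE]
Op 7: free(d) -> (freed d); heap: [0-4 ALLOC][5-11 FREE][12-19 ALLOC][20-38 FREE]
Free blocks: [7 19] total_free=26 largest=19 -> 100*(26-19)/26 = 700/26 ≈ 26.923 -> rounds to 27

Answer: 27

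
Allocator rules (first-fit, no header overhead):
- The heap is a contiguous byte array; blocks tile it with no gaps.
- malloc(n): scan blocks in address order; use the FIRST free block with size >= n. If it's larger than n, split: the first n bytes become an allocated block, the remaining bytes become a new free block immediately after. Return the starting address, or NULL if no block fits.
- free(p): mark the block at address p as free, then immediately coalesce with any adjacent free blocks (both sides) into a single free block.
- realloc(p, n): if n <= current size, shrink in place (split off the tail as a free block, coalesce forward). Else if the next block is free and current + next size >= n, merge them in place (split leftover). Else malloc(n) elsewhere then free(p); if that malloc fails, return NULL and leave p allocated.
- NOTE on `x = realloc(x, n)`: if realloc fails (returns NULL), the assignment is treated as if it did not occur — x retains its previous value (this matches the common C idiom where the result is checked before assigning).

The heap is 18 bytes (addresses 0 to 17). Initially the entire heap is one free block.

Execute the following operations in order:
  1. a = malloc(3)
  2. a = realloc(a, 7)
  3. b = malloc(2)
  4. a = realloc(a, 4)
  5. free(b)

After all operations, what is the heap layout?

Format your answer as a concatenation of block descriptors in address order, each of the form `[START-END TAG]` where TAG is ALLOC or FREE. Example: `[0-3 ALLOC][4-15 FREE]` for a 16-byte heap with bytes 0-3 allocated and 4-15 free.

Answer: [0-3 ALLOC][4-17 FREE]

Derivation:
Op 1: a = malloc(3) -> a = 0; heap: [0-2 ALLOC][3-17 FREE]
Op 2: a = realloc(a, 7) -> a = 0; heap: [0-6 ALLOC][7-17 FREE]
Op 3: b = malloc(2) -> b = 7; heap: [0-6 ALLOC][7-8 ALLOC][9-17 FREE]
Op 4: a = realloc(a, 4) -> a = 0; heap: [0-3 ALLOC][4-6 FREE][7-8 ALLOC][9-17 FREE]
Op 5: free(b) -> (freed b); heap: [0-3 ALLOC][4-17 FREE]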